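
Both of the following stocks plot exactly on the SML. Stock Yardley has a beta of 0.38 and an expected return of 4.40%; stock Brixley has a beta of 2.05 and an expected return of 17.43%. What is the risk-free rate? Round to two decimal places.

1.44%

Both satisfy E(R) = R_f + β·MRP, so the slope of the SML is
MRP = (17.43% − 4.40%) / (2.05 − 0.38) = 13.03% / 1.67 = 7.8024%
R_f = E(R_Yardley) − β_Yardley·MRP = 4.40% − 0.38 × 7.8024% = 1.4351%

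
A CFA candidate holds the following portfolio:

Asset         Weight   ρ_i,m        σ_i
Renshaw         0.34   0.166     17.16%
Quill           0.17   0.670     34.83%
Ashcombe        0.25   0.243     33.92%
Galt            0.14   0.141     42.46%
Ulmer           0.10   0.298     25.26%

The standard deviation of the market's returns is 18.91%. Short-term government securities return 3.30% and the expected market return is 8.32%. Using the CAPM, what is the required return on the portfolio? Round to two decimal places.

5.58%

β_Renshaw = 0.166 × 17.16% / 18.91% = 0.1506
β_Quill = 0.670 × 34.83% / 18.91% = 1.2341
β_Ashcombe = 0.243 × 33.92% / 18.91% = 0.4359
β_Galt = 0.141 × 42.46% / 18.91% = 0.3166
β_Ulmer = 0.298 × 25.26% / 18.91% = 0.3981
β_P = Σ w_i β_i = 0.34×0.1506 + 0.17×1.2341 + 0.25×0.4359 + 0.14×0.3166 + 0.10×0.3981 = 0.4541
MRP = 8.32% − 3.30% = 5.02%
E(R_P) = R_f + β_P × MRP = 3.30% + 0.4541 × 5.02% = 5.58%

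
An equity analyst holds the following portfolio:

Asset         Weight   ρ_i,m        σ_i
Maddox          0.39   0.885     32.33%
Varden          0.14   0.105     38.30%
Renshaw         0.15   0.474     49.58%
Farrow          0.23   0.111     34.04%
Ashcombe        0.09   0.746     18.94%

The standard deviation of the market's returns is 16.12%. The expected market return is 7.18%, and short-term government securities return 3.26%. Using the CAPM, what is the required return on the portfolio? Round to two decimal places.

7.49%

β_Maddox = 0.885 × 32.33% / 16.12% = 1.7749
β_Varden = 0.105 × 38.30% / 16.12% = 0.2495
β_Renshaw = 0.474 × 49.58% / 16.12% = 1.4579
β_Farrow = 0.111 × 34.04% / 16.12% = 0.2344
β_Ashcombe = 0.746 × 18.94% / 16.12% = 0.8765
β_P = Σ w_i β_i = 0.39×1.7749 + 0.14×0.2495 + 0.15×1.4579 + 0.23×0.2344 + 0.09×0.8765 = 1.0786
MRP = 7.18% − 3.26% = 3.92%
E(R_P) = R_f + β_P × MRP = 3.26% + 1.0786 × 3.92% = 7.49%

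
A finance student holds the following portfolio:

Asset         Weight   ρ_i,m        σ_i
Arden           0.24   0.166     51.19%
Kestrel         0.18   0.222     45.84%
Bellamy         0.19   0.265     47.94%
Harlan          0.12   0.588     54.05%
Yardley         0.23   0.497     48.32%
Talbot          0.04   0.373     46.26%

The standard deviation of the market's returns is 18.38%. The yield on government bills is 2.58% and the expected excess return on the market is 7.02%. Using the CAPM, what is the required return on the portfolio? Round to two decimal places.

β_Arden = 0.166 × 51.19% / 18.38% = 0.4623
β_Kestrel = 0.222 × 45.84% / 18.38% = 0.5537
β_Bellamy = 0.265 × 47.94% / 18.38% = 0.6912
β_Harlan = 0.588 × 54.05% / 18.38% = 1.7291
β_Yardley = 0.497 × 48.32% / 18.38% = 1.3066
β_Talbot = 0.373 × 46.26% / 18.38% = 0.9388
β_P = Σ w_i β_i = 0.24×0.4623 + 0.18×0.5537 + 0.19×0.6912 + 0.12×1.7291 + 0.23×1.3066 + 0.04×0.9388 = 0.8875
E(R_P) = R_f + β_P × MRP = 2.58% + 0.8875 × 7.02% = 8.81%

8.81%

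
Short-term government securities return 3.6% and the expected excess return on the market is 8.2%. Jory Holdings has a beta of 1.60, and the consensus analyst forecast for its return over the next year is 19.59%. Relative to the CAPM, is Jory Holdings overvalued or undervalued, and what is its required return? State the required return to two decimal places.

Undervalued; required return 16.72%

Required return = R_f + β·MRP = 3.6% + 1.60 × 8.2% = 16.72%
Forecast 19.59% > required 16.72% → the stock plots above the SML → undervalued.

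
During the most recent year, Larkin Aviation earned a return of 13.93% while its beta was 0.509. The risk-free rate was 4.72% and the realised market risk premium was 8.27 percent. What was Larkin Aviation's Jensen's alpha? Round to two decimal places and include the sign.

+5.00%

CAPM benchmark = R_f + β(R_m − R_f) = 4.72% + 0.509 × 8.27% = 8.92943%
α = actual − benchmark = 13.93% − 8.92943% = +5.00%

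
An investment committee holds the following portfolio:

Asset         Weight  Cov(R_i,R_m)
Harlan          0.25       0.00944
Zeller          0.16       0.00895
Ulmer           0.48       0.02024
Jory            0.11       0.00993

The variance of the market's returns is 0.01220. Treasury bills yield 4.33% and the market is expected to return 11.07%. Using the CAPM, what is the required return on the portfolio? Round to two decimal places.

β_Harlan = 0.00944 / 0.01220 = 0.7738
β_Zeller = 0.00895 / 0.01220 = 0.7336
β_Ulmer = 0.02024 / 0.01220 = 1.6590
β_Jory = 0.00993 / 0.01220 = 0.8139
β_P = Σ w_i β_i = 0.25×0.7738 + 0.16×0.7336 + 0.48×1.6590 + 0.11×0.8139 = 1.1967
MRP = 11.07% − 4.33% = 6.74%
E(R_P) = R_f + β_P × MRP = 4.33% + 1.1967 × 6.74% = 12.40%

12.40%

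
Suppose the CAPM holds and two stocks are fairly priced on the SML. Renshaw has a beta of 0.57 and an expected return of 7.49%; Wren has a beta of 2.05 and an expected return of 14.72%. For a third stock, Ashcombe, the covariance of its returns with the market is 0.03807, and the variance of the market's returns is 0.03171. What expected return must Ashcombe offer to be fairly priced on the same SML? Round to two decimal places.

MRP = (14.72% − 7.49%) / (2.05 − 0.57) = 4.8851%
R_f = 7.49% − 0.57 × 4.8851% = 4.7055%
β_Ashcombe = Cov / Var(R_m) = 0.03807 / 0.03171 = 1.2006
E(R_Ashcombe) = R_f + β × MRP = 4.7055% + 1.2006 × 4.8851% = 10.57%

10.57%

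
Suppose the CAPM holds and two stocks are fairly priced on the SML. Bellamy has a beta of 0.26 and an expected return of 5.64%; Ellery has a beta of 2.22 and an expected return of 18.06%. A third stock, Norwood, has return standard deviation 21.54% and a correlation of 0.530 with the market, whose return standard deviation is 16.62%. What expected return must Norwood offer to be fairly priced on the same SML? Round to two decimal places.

MRP = (18.06% − 5.64%) / (2.22 − 0.26) = 6.3367%
R_f = 5.64% − 0.26 × 6.3367% = 3.9925%
β_Norwood = ρ·σ_i/σ_m = 0.530 × 21.54 / 16.62 = 0.6869
E(R_Norwood) = R_f + β × MRP = 3.9925% + 0.6869 × 6.3367% = 8.35%

8.35%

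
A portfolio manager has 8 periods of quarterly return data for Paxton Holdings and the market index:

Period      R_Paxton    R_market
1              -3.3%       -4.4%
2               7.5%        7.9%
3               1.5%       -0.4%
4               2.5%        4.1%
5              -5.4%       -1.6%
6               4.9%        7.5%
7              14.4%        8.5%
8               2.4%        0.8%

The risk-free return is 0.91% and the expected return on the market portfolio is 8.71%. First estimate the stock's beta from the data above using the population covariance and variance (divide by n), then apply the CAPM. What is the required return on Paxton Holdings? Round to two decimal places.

Mean R_i = (-3.3 + 7.5 + 1.5 + 2.5 − 5.4 + 4.9 + 14.4 + 2.4) / 8 = 3.0625%
Mean R_m = (-4.4 + 7.9 − 0.4 + 4.1 − 1.6 + 7.5 + 8.5 + 0.8) / 8 = 2.8000%
Σ(R_i − R̄_i)(R_m − R̄_m) = 184.5300  ⇒  Cov = 184.5300 / 8 = 23.0663
Σ(R_m − R̄_m)² = 167.7200  ⇒  Var(R_m) = 167.7200 / 8 = 20.9650
β = Cov / Var(R_m) = 23.0663 / 20.9650 = 1.1002
MRP = 8.71% − 0.91% = 7.80%
E(R) = R_f + β × MRP = 0.91% + 1.1002 × 7.80% = 9.49%

9.49%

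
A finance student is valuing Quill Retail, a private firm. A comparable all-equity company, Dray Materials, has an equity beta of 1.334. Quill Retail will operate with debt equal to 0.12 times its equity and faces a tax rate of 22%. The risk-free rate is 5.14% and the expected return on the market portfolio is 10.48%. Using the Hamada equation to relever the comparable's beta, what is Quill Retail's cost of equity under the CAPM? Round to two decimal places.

12.93%

β_L = β_U × [1 + (1 − t)(D/E)] = 1.334 × [1 + (1 − 0.22) × 0.12]
    = 1.334 × [1 + 0.78 × 0.12] = 1.334 × 1.0936 = 1.4589
MRP = 10.48% − 5.14% = 5.34%
E(R) = R_f + β_L × MRP = 5.14% + 1.4589 × 5.34% = 12.93%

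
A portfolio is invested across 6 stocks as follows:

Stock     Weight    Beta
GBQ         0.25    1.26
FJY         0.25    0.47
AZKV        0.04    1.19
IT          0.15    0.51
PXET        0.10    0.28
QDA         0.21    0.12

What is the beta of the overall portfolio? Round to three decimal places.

0.610

β_P = Σ w_i β_i = 0.25×1.26 + 0.25×0.47 + 0.04×1.19 + 0.15×0.51 + 0.10×0.28 + 0.21×0.12 = 0.6098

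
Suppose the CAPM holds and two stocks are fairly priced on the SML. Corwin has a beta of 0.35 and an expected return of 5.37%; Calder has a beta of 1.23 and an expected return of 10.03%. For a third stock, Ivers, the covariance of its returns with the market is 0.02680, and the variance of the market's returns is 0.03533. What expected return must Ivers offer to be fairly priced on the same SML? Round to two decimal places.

MRP = (10.03% − 5.37%) / (1.23 − 0.35) = 5.2955%
R_f = 5.37% − 0.35 × 5.2955% = 3.5166%
β_Ivers = Cov / Var(R_m) = 0.02680 / 0.03533 = 0.7586
E(R_Ivers) = R_f + β × MRP = 3.5166% + 0.7586 × 5.2955% = 7.53%

7.53%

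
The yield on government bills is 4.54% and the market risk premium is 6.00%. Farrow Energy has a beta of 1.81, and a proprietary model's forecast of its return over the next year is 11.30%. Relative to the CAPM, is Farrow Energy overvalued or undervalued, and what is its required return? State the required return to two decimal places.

Overvalued; required return 15.40%

Required return = R_f + β·MRP = 4.54% + 1.81 × 6.00% = 15.40%
Forecast 11.30% < required 15.40% → the stock plots below the SML → overvalued.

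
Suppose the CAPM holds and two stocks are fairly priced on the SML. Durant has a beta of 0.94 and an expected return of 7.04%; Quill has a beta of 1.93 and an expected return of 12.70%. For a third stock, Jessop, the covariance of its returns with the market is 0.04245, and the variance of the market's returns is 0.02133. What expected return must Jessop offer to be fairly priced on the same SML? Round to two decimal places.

13.04%

MRP = (12.70% − 7.04%) / (1.93 − 0.94) = 5.7172%
R_f = 7.04% − 0.94 × 5.7172% = 1.6658%
β_Jessop = Cov / Var(R_m) = 0.04245 / 0.02133 = 1.9902
E(R_Jessop) = R_f + β × MRP = 1.6658% + 1.9902 × 5.7172% = 13.04%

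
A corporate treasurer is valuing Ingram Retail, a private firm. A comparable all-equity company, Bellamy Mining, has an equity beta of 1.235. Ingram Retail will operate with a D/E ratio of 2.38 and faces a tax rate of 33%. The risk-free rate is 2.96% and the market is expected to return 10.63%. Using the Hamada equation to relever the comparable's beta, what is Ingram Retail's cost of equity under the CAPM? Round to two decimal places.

27.54%

β_L = β_U × [1 + (1 − t)(D/E)] = 1.235 × [1 + (1 − 0.33) × 2.38]
    = 1.235 × [1 + 0.67 × 2.38] = 1.235 × 2.5946 = 3.2043
MRP = 10.63% − 2.96% = 7.67%
E(R) = R_f + β_L × MRP = 2.96% + 3.2043 × 7.67% = 27.54%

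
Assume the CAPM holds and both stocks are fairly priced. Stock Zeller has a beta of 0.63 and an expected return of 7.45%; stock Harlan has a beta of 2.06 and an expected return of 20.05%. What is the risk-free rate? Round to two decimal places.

1.90%

Both satisfy E(R) = R_f + β·MRP, so the slope of the SML is
MRP = (20.05% − 7.45%) / (2.06 − 0.63) = 12.60% / 1.43 = 8.8112%
R_f = E(R_Zeller) − β_Zeller·MRP = 7.45% − 0.63 × 8.8112% = 1.8989%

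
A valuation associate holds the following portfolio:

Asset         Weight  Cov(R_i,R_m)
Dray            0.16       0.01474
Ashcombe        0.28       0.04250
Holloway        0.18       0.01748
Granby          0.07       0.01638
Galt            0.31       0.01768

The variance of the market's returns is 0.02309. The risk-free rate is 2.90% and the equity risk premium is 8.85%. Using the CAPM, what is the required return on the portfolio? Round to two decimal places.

β_Dray = 0.01474 / 0.02309 = 0.6384
β_Ashcombe = 0.04250 / 0.02309 = 1.8406
β_Holloway = 0.01748 / 0.02309 = 0.7570
β_Granby = 0.01638 / 0.02309 = 0.7094
β_Galt = 0.01768 / 0.02309 = 0.7657
β_P = Σ w_i β_i = 0.16×0.6384 + 0.28×1.8406 + 0.18×0.7570 + 0.07×0.7094 + 0.31×0.7657 = 1.0408
E(R_P) = R_f + β_P × MRP = 2.90% + 1.0408 × 8.85% = 12.11%

12.11%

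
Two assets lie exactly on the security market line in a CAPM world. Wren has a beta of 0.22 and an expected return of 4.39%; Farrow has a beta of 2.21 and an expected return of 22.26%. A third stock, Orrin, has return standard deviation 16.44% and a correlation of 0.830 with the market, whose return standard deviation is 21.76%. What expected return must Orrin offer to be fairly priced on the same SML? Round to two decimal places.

8.05%

MRP = (22.26% − 4.39%) / (2.21 − 0.22) = 8.9799%
R_f = 4.39% − 0.22 × 8.9799% = 2.4144%
β_Orrin = ρ·σ_i/σ_m = 0.830 × 16.44 / 21.76 = 0.6271
E(R_Orrin) = R_f + β × MRP = 2.4144% + 0.6271 × 8.9799% = 8.05%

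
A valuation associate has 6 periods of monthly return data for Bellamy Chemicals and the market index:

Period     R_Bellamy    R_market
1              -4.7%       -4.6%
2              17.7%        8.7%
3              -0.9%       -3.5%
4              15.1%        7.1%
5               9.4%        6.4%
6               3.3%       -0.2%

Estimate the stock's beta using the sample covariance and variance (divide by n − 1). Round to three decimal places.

1.503

Mean R_i = (-4.7 + 17.7 − 0.9 + 15.1 + 9.4 + 3.3) / 6 = 6.6500%
Mean R_m = (-4.6 + 8.7 − 3.5 + 7.1 + 6.4 − 0.2) / 6 = 2.3167%
Σ(R_i − R̄_i)(R_m − R̄_m) = 253.0350  ⇒  Cov = 253.0350 / 5 = 50.6070
Σ(R_m − R̄_m)² = 168.3083  ⇒  Var(R_m) = 168.3083 / 5 = 33.6617
β = Cov / Var(R_m) = 50.6070 / 33.6617 = 1.5034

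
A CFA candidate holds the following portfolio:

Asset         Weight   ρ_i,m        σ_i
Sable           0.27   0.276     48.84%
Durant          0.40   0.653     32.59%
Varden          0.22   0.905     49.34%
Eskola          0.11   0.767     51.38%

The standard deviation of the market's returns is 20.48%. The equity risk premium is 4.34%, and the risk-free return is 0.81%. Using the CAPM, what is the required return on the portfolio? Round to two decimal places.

β_Sable = 0.276 × 48.84% / 20.48% = 0.6582
β_Durant = 0.653 × 32.59% / 20.48% = 1.0391
β_Varden = 0.905 × 49.34% / 20.48% = 2.1803
β_Eskola = 0.767 × 51.38% / 20.48% = 1.9242
β_P = Σ w_i β_i = 0.27×0.6582 + 0.40×1.0391 + 0.22×2.1803 + 0.11×1.9242 = 1.2847
E(R_P) = R_f + β_P × MRP = 0.81% + 1.2847 × 4.34% = 6.39%

6.39%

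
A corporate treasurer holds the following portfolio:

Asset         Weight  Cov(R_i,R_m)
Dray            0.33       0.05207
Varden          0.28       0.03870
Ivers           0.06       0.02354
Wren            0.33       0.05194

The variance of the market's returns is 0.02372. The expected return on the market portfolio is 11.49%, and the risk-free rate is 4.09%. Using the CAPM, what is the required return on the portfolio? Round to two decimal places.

18.62%

β_Dray = 0.05207 / 0.02372 = 2.1952
β_Varden = 0.03870 / 0.02372 = 1.6315
β_Ivers = 0.02354 / 0.02372 = 0.9924
β_Wren = 0.05194 / 0.02372 = 2.1897
β_P = Σ w_i β_i = 0.33×2.1952 + 0.28×1.6315 + 0.06×0.9924 + 0.33×2.1897 = 1.9634
MRP = 11.49% − 4.09% = 7.40%
E(R_P) = R_f + β_P × MRP = 4.09% + 1.9634 × 7.40% = 18.62%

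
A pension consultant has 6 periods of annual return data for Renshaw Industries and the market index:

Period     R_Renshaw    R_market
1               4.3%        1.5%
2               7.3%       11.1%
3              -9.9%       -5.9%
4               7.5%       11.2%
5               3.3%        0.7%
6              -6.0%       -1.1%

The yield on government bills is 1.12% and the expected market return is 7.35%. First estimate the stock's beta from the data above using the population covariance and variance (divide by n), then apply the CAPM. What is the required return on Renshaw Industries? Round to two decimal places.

6.91%

Mean R_i = (4.3 + 7.3 − 9.9 + 7.5 + 3.3 − 6.0) / 6 = 1.0833%
Mean R_m = (1.5 + 11.1 − 5.9 + 11.2 + 0.7 − 1.1) / 6 = 2.9167%
Σ(R_i − R̄_i)(R_m − R̄_m) = 219.8417  ⇒  Cov = 219.8417 / 6 = 36.6403
Σ(R_m − R̄_m)² = 236.3683  ⇒  Var(R_m) = 236.3683 / 6 = 39.3947
β = Cov / Var(R_m) = 36.6403 / 39.3947 = 0.9301
MRP = 7.35% − 1.12% = 6.23%
E(R) = R_f + β × MRP = 1.12% + 0.9301 × 6.23% = 6.91%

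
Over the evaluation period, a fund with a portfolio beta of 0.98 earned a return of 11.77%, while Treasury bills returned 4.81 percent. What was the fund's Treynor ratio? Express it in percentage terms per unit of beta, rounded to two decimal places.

Treynor = (R_P − R_f) / β_P = (11.77% − 4.81%) / 0.9800 = 6.96% / 0.9800 = 7.10%

7.10%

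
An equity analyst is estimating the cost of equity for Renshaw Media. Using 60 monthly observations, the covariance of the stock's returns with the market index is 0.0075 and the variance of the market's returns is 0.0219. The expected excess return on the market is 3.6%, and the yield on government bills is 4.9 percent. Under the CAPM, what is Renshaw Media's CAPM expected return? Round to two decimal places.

6.13%

β = Cov(R_i, R_m) / Var(R_m) = 0.0075 / 0.0219 = 0.3425
E(R) = R_f + β × MRP = 4.9% + 0.3425 × 3.6% = 6.13%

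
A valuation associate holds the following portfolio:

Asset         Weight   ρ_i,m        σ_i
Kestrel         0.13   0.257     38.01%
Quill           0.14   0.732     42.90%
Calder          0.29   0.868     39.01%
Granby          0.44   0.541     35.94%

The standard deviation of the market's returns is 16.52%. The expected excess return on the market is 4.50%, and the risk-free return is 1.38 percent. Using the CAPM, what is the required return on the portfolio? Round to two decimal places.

7.93%

β_Kestrel = 0.257 × 38.01% / 16.52% = 0.5913
β_Quill = 0.732 × 42.90% / 16.52% = 1.9009
β_Calder = 0.868 × 39.01% / 16.52% = 2.0497
β_Granby = 0.541 × 35.94% / 16.52% = 1.1770
β_P = Σ w_i β_i = 0.13×0.5913 + 0.14×1.9009 + 0.29×2.0497 + 0.44×1.1770 = 1.4553
E(R_P) = R_f + β_P × MRP = 1.38% + 1.4553 × 4.50% = 7.93%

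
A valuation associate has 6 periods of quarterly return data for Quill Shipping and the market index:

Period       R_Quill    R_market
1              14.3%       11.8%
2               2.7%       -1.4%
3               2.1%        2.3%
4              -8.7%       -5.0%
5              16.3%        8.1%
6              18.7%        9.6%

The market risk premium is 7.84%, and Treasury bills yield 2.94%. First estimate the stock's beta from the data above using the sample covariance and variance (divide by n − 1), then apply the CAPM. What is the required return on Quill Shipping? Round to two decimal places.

Mean R_i = (14.3 + 2.7 + 2.1 − 8.7 + 16.3 + 18.7) / 6 = 7.5667%
Mean R_m = (11.8 − 1.4 + 2.3 − 5.0 + 8.1 + 9.6) / 6 = 4.2333%
Σ(R_i − R̄_i)(R_m − R̄_m) = 332.6467  ⇒  Cov = 332.6467 / 5 = 66.5293
Σ(R_m − R̄_m)² = 221.7333  ⇒  Var(R_m) = 221.7333 / 5 = 44.3467
β = Cov / Var(R_m) = 66.5293 / 44.3467 = 1.5002
E(R) = R_f + β × MRP = 2.94% + 1.5002 × 7.84% = 14.70%

14.70%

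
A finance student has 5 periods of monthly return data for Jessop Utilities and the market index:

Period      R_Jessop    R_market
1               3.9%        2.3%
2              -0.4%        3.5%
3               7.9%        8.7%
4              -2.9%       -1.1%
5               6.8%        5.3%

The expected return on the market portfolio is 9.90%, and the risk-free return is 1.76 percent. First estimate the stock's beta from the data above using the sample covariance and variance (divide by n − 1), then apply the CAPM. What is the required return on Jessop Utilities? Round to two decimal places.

10.78%

Mean R_i = (3.9 − 0.4 + 7.9 − 2.9 + 6.8) / 5 = 3.0600%
Mean R_m = (2.3 + 3.5 + 8.7 − 1.1 + 5.3) / 5 = 3.7400%
Σ(R_i − R̄_i)(R_m − R̄_m) = 58.3080  ⇒  Cov = 58.3080 / 4 = 14.5770
Σ(R_m − R̄_m)² = 52.5920  ⇒  Var(R_m) = 52.5920 / 4 = 13.1480
β = Cov / Var(R_m) = 14.5770 / 13.1480 = 1.1087
MRP = 9.90% − 1.76% = 8.14%
E(R) = R_f + β × MRP = 1.76% + 1.1087 × 8.14% = 10.78%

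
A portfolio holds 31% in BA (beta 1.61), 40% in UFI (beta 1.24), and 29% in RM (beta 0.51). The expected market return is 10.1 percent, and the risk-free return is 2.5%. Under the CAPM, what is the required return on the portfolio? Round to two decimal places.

β_P = Σ w_i β_i = 0.31×1.61 + 0.40×1.24 + 0.29×0.51 = 1.1430
MRP = 10.1% − 2.5% = 7.60%
E(R_P) = R_f + β_P × MRP = 2.5% + 1.1430 × 7.6% = 11.19%

11.19%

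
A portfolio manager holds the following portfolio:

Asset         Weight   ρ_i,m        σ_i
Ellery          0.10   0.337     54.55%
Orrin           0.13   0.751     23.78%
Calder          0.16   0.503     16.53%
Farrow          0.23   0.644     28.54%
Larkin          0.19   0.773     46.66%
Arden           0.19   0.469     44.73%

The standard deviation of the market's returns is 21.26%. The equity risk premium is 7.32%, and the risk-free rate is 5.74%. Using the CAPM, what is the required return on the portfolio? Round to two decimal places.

12.82%

β_Ellery = 0.337 × 54.55% / 21.26% = 0.8647
β_Orrin = 0.751 × 23.78% / 21.26% = 0.8400
β_Calder = 0.503 × 16.53% / 21.26% = 0.3911
β_Farrow = 0.644 × 28.54% / 21.26% = 0.8645
β_Larkin = 0.773 × 46.66% / 21.26% = 1.6965
β_Arden = 0.469 × 44.73% / 21.26% = 0.9868
β_P = Σ w_i β_i = 0.10×0.8647 + 0.13×0.8400 + 0.16×0.3911 + 0.23×0.8645 + 0.19×1.6965 + 0.19×0.9868 = 0.9669
E(R_P) = R_f + β_P × MRP = 5.74% + 0.9669 × 7.32% = 12.82%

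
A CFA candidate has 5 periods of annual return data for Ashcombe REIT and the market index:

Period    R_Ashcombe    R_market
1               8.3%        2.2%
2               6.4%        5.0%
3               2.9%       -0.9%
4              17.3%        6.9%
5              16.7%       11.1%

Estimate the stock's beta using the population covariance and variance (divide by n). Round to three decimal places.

Mean R_i = (8.3 + 6.4 + 2.9 + 17.3 + 16.7) / 5 = 10.3200%
Mean R_m = (2.2 + 5.0 − 0.9 + 6.9 + 11.1) / 5 = 4.8600%
Σ(R_i − R̄_i)(R_m − R̄_m) = 101.6140  ⇒  Cov = 101.6140 / 5 = 20.3228
Σ(R_m − R̄_m)² = 83.3720  ⇒  Var(R_m) = 83.3720 / 5 = 16.6744
β = Cov / Var(R_m) = 20.3228 / 16.6744 = 1.2188

1.219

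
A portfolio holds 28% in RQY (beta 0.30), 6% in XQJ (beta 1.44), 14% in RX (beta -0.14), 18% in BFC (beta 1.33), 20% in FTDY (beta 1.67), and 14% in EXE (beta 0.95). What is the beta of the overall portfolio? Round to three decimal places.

β_P = Σ w_i β_i = 0.28×0.30 + 0.06×1.44 + 0.14×-0.14 + 0.18×1.33 + 0.20×1.67 + 0.14×0.95 = 0.8572

0.857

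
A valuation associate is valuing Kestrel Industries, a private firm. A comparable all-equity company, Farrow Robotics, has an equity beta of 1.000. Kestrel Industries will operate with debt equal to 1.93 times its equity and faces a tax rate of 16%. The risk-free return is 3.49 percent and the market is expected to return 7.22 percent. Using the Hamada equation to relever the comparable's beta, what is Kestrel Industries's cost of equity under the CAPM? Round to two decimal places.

β_L = β_U × [1 + (1 − t)(D/E)] = 1.000 × [1 + (1 − 0.16) × 1.93]
    = 1.000 × [1 + 0.84 × 1.93] = 1.000 × 2.6212 = 2.6212
MRP = 7.22% − 3.49% = 3.73%
E(R) = R_f + β_L × MRP = 3.49% + 2.6212 × 3.73% = 13.27%

13.27%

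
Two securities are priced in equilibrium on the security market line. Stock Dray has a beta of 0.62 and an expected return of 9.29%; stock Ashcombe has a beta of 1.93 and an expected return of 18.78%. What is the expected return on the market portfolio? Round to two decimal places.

Both satisfy E(R) = R_f + β·MRP, so the slope of the SML is
MRP = (18.78% − 9.29%) / (1.93 − 0.62) = 9.49% / 1.31 = 7.2443%
R_f = E(R_Dray) − β_Dray·MRP = 9.29% − 0.62 × 7.2443% = 4.7985%
E(R_m) = R_f + MRP = 4.7985% + 7.2443% = 12.04%

12.04%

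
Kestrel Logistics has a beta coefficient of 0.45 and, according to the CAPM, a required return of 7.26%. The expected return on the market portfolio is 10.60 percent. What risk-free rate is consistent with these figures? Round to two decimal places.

E(R) = R_f + β(E(R_m) − R_f) = R_f(1 − β) + β·E(R_m)
7.26% = R_f × (1 − 0.45) + 0.45 × 10.60%
7.26% = R_f × 0.55 + 4.7700%
R_f = (7.26% − 4.7700%) / 0.55 = 4.53%

4.53%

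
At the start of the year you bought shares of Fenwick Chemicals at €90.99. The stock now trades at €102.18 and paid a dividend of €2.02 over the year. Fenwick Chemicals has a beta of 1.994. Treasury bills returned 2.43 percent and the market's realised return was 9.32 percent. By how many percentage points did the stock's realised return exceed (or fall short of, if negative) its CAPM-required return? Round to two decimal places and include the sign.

-1.65%

Realised HPR = (P1 + D1 − P0) / P0 = (102.18 + 2.02 − 90.99) / 90.99 = 13.21 / 90.99 = 14.5181%
MRP = 9.32% − 2.43% = 6.89%
CAPM required = R_f + β·MRP = 2.43% + 1.994 × 6.89% = 16.16866%
α = realised − required = 14.5181% − 16.16866% = -1.65%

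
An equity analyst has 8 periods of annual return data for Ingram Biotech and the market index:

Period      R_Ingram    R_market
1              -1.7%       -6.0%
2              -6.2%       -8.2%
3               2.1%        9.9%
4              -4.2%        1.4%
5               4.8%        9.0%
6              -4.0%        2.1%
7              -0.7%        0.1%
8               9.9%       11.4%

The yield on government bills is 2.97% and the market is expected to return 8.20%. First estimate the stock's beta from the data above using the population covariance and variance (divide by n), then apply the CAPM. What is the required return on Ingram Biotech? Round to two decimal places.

6.13%

Mean R_i = (-1.7 − 6.2 + 2.1 − 4.2 + 4.8 − 4.0 − 0.7 + 9.9) / 8 = 0.0000%
Mean R_m = (-6.0 − 8.2 + 9.9 + 1.4 + 9.0 + 2.1 + 0.1 + 11.4) / 8 = 2.4625%
Σ(R_i − R̄_i)(R_m − R̄_m) = 223.5400  ⇒  Cov = 223.5400 / 8 = 27.9425
Σ(R_m − R̄_m)² = 370.0788  ⇒  Var(R_m) = 370.0788 / 8 = 46.2599
β = Cov / Var(R_m) = 27.9425 / 46.2599 = 0.6040
MRP = 8.20% − 2.97% = 5.23%
E(R) = R_f + β × MRP = 2.97% + 0.6040 × 5.23% = 6.13%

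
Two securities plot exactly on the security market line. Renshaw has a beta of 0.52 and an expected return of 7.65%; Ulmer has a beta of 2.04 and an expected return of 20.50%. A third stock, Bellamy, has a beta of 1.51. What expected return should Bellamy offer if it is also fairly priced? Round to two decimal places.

MRP (SML slope) = (20.50% − 7.65%) / (2.04 − 0.52) = 12.85% / 1.52 = 8.4539%
R_f (intercept) = 7.65% − 0.52 × 8.4539% = 3.2540%
E(R_Bellamy) = R_f + β × MRP = 3.2540% + 1.51 × 8.4539% = 16.02%

16.02%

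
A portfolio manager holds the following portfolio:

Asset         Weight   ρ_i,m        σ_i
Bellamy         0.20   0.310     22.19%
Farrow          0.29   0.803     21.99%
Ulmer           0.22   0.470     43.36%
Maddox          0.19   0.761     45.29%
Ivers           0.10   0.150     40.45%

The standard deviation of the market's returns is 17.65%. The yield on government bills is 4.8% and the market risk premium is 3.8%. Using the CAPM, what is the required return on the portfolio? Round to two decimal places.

β_Bellamy = 0.310 × 22.19% / 17.65% = 0.3897
β_Farrow = 0.803 × 21.99% / 17.65% = 1.0005
β_Ulmer = 0.470 × 43.36% / 17.65% = 1.1546
β_Maddox = 0.761 × 45.29% / 17.65% = 1.9527
β_Ivers = 0.150 × 40.45% / 17.65% = 0.3438
β_P = Σ w_i β_i = 0.20×0.3897 + 0.29×1.0005 + 0.22×1.1546 + 0.19×1.9527 + 0.10×0.3438 = 1.0275
E(R_P) = R_f + β_P × MRP = 4.8% + 1.0275 × 3.8% = 8.70%

8.70%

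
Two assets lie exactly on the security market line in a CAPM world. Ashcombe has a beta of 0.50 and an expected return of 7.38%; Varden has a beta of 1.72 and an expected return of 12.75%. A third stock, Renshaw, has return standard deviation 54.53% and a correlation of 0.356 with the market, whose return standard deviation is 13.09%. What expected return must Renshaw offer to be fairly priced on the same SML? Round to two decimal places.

MRP = (12.75% − 7.38%) / (1.72 − 0.50) = 4.4016%
R_f = 7.38% − 0.50 × 4.4016% = 5.1792%
β_Renshaw = ρ·σ_i/σ_m = 0.356 × 54.53 / 13.09 = 1.4830
E(R_Renshaw) = R_f + β × MRP = 5.1792% + 1.4830 × 4.4016% = 11.71%

11.71%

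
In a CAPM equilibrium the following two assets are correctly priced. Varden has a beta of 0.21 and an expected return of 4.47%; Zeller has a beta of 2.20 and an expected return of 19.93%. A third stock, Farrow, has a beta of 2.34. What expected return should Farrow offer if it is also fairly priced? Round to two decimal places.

MRP (SML slope) = (19.93% − 4.47%) / (2.20 − 0.21) = 15.46% / 1.99 = 7.7688%
R_f (intercept) = 4.47% − 0.21 × 7.7688% = 2.8386%
E(R_Farrow) = R_f + β × MRP = 2.8386% + 2.34 × 7.7688% = 21.02%

21.02%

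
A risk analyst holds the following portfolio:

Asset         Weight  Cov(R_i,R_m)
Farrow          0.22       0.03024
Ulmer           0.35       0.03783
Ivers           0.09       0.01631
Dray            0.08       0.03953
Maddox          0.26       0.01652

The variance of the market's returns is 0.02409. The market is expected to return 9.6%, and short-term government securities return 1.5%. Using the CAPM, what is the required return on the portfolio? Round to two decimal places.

11.19%

β_Farrow = 0.03024 / 0.02409 = 1.2553
β_Ulmer = 0.03783 / 0.02409 = 1.5704
β_Ivers = 0.01631 / 0.02409 = 0.6770
β_Dray = 0.03953 / 0.02409 = 1.6409
β_Maddox = 0.01652 / 0.02409 = 0.6858
β_P = Σ w_i β_i = 0.22×1.2553 + 0.35×1.5704 + 0.09×0.6770 + 0.08×1.6409 + 0.26×0.6858 = 1.1963
MRP = 9.6% − 1.5% = 8.10%
E(R_P) = R_f + β_P × MRP = 1.5% + 1.1963 × 8.1% = 11.19%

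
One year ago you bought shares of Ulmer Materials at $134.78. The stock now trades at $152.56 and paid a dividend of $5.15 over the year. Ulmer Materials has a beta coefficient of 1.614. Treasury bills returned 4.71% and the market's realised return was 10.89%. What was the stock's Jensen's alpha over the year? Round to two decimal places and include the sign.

Realised HPR = (P1 + D1 − P0) / P0 = (152.56 + 5.15 − 134.78) / 134.78 = 22.93 / 134.78 = 17.0129%
MRP = 10.89% − 4.71% = 6.18%
CAPM required = R_f + β·MRP = 4.71% + 1.614 × 6.18% = 14.68452%
α = realised − required = 17.0129% − 14.68452% = +2.33%

+2.33%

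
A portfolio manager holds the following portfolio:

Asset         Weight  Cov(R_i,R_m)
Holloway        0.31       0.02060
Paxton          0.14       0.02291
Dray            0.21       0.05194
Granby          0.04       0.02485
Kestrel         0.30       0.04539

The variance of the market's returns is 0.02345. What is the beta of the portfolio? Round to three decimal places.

β_Holloway = 0.02060 / 0.02345 = 0.8785
β_Paxton = 0.02291 / 0.02345 = 0.9770
β_Dray = 0.05194 / 0.02345 = 2.2149
β_Granby = 0.02485 / 0.02345 = 1.0597
β_Kestrel = 0.04539 / 0.02345 = 1.9356
β_P = Σ w_i β_i = 0.31×0.8785 + 0.14×0.9770 + 0.21×2.2149 + 0.04×1.0597 + 0.30×1.9356 = 1.4973

1.497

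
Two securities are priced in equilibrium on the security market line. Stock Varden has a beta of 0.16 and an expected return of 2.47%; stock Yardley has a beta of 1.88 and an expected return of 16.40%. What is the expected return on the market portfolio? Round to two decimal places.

Both satisfy E(R) = R_f + β·MRP, so the slope of the SML is
MRP = (16.40% − 2.47%) / (1.88 − 0.16) = 13.93% / 1.72 = 8.0988%
R_f = E(R_Varden) − β_Varden·MRP = 2.47% − 0.16 × 8.0988% = 1.1742%
E(R_m) = R_f + MRP = 1.1742% + 8.0988% = 9.27%

9.27%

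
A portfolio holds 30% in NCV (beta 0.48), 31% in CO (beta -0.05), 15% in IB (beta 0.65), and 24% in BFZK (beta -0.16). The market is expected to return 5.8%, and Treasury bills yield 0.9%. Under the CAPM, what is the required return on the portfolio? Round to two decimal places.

1.82%

β_P = Σ w_i β_i = 0.30×0.48 + 0.31×-0.05 + 0.15×0.65 + 0.24×-0.16 = 0.1876
MRP = 5.8% − 0.9% = 4.90%
E(R_P) = R_f + β_P × MRP = 0.9% + 0.1876 × 4.9% = 1.82%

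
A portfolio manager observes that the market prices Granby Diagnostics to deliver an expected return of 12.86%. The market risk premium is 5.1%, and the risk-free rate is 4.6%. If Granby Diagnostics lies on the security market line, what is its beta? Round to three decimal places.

β = (E(R) − R_f) / MRP = (12.86% − 4.6%) / 5.1% = 8.26% / 5.1% = 1.620

1.620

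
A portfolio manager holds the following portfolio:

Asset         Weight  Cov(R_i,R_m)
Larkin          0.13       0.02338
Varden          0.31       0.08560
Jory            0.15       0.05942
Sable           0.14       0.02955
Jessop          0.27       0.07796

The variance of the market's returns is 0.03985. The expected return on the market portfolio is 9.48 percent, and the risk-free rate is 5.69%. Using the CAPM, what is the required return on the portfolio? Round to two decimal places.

11.75%

β_Larkin = 0.02338 / 0.03985 = 0.5867
β_Varden = 0.08560 / 0.03985 = 2.1481
β_Jory = 0.05942 / 0.03985 = 1.4911
β_Sable = 0.02955 / 0.03985 = 0.7415
β_Jessop = 0.07796 / 0.03985 = 1.9563
β_P = Σ w_i β_i = 0.13×0.5867 + 0.31×2.1481 + 0.15×1.4911 + 0.14×0.7415 + 0.27×1.9563 = 1.5979
MRP = 9.48% − 5.69% = 3.79%
E(R_P) = R_f + β_P × MRP = 5.69% + 1.5979 × 3.79% = 11.75%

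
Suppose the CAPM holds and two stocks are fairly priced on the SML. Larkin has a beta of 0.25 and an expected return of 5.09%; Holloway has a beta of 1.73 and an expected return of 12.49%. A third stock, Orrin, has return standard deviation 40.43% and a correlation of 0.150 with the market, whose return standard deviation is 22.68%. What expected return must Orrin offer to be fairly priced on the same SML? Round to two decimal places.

5.18%

MRP = (12.49% − 5.09%) / (1.73 − 0.25) = 5.0000%
R_f = 5.09% − 0.25 × 5.0000% = 3.8400%
β_Orrin = ρ·σ_i/σ_m = 0.150 × 40.43 / 22.68 = 0.2674
E(R_Orrin) = R_f + β × MRP = 3.8400% + 0.2674 × 5.0000% = 5.18%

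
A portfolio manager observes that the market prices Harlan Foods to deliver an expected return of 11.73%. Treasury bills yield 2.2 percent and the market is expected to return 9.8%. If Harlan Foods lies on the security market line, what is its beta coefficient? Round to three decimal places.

MRP = 9.8% − 2.2% = 7.60%
β = (E(R) − R_f) / MRP = (11.73% − 2.2%) / 7.6% = 9.53% / 7.6% = 1.254

1.254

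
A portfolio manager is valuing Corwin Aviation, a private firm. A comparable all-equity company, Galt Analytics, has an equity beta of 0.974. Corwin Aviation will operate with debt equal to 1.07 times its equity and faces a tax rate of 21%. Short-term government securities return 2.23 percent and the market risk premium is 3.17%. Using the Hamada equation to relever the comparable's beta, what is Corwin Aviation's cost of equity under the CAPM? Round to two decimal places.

7.93%

β_L = β_U × [1 + (1 − t)(D/E)] = 0.974 × [1 + (1 − 0.21) × 1.07]
    = 0.974 × [1 + 0.79 × 1.07] = 0.974 × 1.8453 = 1.7973
E(R) = R_f + β_L × MRP = 2.23% + 1.7973 × 3.17% = 7.93%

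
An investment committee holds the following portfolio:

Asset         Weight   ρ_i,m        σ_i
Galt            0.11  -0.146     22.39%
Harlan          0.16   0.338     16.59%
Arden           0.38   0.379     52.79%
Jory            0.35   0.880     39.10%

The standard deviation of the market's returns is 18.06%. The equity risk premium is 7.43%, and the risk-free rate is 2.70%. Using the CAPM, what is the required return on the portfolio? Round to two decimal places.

β_Galt = -0.146 × 22.39% / 18.06% = -0.1810
β_Harlan = 0.338 × 16.59% / 18.06% = 0.3105
β_Arden = 0.379 × 52.79% / 18.06% = 1.1078
β_Jory = 0.880 × 39.10% / 18.06% = 1.9052
β_P = Σ w_i β_i = 0.11×-0.1810 + 0.16×0.3105 + 0.38×1.1078 + 0.35×1.9052 = 1.1176
E(R_P) = R_f + β_P × MRP = 2.70% + 1.1176 × 7.43% = 11.00%

11.00%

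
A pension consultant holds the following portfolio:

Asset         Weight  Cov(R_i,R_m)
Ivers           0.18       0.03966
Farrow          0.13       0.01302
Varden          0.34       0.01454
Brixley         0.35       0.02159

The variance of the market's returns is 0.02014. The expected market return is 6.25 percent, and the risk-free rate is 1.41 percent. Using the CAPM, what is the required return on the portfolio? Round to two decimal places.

β_Ivers = 0.03966 / 0.02014 = 1.9692
β_Farrow = 0.01302 / 0.02014 = 0.6465
β_Varden = 0.01454 / 0.02014 = 0.7219
β_Brixley = 0.02159 / 0.02014 = 1.0720
β_P = Σ w_i β_i = 0.18×1.9692 + 0.13×0.6465 + 0.34×0.7219 + 0.35×1.0720 = 1.0591
MRP = 6.25% − 1.41% = 4.84%
E(R_P) = R_f + β_P × MRP = 1.41% + 1.0591 × 4.84% = 6.54%

6.54%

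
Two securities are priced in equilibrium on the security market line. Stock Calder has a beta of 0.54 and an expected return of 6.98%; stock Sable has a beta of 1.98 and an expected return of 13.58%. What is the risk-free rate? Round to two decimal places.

4.51%

Both satisfy E(R) = R_f + β·MRP, so the slope of the SML is
MRP = (13.58% − 6.98%) / (1.98 − 0.54) = 6.60% / 1.44 = 4.5833%
R_f = E(R_Calder) − β_Calder·MRP = 6.98% − 0.54 × 4.5833% = 4.5050%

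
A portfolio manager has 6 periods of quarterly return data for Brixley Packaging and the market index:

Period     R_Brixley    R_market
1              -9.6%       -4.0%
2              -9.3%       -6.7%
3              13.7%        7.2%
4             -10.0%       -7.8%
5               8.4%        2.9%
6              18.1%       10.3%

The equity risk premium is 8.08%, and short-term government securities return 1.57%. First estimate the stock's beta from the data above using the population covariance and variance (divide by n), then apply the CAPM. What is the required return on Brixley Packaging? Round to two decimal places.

Mean R_i = (-9.6 − 9.3 + 13.7 − 10.0 + 8.4 + 18.1) / 6 = 1.8833%
Mean R_m = (-4.0 − 6.7 + 7.2 − 7.8 + 2.9 + 10.3) / 6 = 0.3167%
Σ(R_i − R̄_i)(R_m − R̄_m) = 484.5617  ⇒  Cov = 484.5617 / 6 = 80.7603
Σ(R_m − R̄_m)² = 287.4683  ⇒  Var(R_m) = 287.4683 / 6 = 47.9114
β = Cov / Var(R_m) = 80.7603 / 47.9114 = 1.6856
E(R) = R_f + β × MRP = 1.57% + 1.6856 × 8.08% = 15.19%

15.19%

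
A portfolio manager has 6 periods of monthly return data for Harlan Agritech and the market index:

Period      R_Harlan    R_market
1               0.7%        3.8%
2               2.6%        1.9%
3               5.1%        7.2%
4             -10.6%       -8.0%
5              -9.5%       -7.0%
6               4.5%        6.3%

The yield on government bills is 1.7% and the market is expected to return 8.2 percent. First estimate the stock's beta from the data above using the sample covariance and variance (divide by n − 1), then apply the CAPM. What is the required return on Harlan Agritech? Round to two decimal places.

Mean R_i = (0.7 + 2.6 + 5.1 − 10.6 − 9.5 + 4.5) / 6 = -1.2000%
Mean R_m = (3.8 + 1.9 + 7.2 − 8.0 − 7.0 + 6.3) / 6 = 0.7000%
Σ(R_i − R̄_i)(R_m − R̄_m) = 229.0100  ⇒  Cov = 229.0100 / 5 = 45.8020
Σ(R_m − R̄_m)² = 219.6400  ⇒  Var(R_m) = 219.6400 / 5 = 43.9280
β = Cov / Var(R_m) = 45.8020 / 43.9280 = 1.0427
MRP = 8.2% − 1.7% = 6.50%
E(R) = R_f + β × MRP = 1.7% + 1.0427 × 6.5% = 8.48%

8.48%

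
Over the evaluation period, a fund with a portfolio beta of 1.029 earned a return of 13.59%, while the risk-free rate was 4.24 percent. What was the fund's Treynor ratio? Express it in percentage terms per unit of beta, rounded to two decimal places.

Treynor = (R_P − R_f) / β_P = (13.59% − 4.24%) / 1.0290 = 9.35% / 1.0290 = 9.09%

9.09%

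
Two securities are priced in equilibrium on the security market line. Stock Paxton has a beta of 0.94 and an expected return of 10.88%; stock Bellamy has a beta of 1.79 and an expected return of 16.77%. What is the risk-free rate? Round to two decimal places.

4.37%

Both satisfy E(R) = R_f + β·MRP, so the slope of the SML is
MRP = (16.77% − 10.88%) / (1.79 − 0.94) = 5.89% / 0.85 = 6.9294%
R_f = E(R_Paxton) − β_Paxton·MRP = 10.88% − 0.94 × 6.9294% = 4.3664%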